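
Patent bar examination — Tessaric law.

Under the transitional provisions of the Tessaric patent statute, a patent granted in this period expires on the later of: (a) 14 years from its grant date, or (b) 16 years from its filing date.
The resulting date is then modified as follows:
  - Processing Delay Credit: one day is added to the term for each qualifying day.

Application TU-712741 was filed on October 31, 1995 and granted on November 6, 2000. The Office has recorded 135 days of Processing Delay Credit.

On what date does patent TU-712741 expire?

March 21, 2015

(a) grant + 14 years → 6 November 2014.
(b) filing + 16 years → 31 October 2011.
Later of the two: 6 November 2014.
Processing Delay Credit: +135 days → 21 March 2015.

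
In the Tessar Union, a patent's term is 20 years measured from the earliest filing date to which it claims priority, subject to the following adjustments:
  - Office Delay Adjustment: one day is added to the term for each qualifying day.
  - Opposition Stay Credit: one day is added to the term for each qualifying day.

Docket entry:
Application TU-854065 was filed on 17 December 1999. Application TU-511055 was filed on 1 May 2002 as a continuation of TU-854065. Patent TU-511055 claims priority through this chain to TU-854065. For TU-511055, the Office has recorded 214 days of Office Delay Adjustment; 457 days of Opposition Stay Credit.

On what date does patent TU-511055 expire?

2021-10-18

Earliest priority filing: 17 December 1999.
Base term: 17 December 1999 + 20 years → 17 December 2019.
Office Delay Adjustment: +214 days → 18 July 2020.
Opposition Stay Credit: +457 days → 18 October 2021.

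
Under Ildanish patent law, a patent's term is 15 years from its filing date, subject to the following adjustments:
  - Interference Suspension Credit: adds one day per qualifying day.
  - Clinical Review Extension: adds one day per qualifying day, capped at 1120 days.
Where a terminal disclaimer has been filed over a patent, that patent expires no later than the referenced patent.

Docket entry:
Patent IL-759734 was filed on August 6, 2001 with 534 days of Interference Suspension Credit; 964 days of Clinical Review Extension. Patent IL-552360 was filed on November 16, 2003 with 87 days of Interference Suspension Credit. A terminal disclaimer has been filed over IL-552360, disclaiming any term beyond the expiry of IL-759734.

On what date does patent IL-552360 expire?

February 11, 2019

Natural term of IL-552360:
  Base: filing + 15 years → 16 November 2018.
  Interference Suspension Credit: +87 days → 11 February 2019.
Expiry of referenced patent IL-759734:
  Base: filing + 15 years → 6 August 2016.
  Interference Suspension Credit: +534 days → 22 January 2018.
  Clinical Review Extension: 964 days (within the 1120-day cap) → +964 days → 12 September 2020.
Terminal disclaimer: IL-552360 expires on the earlier of 11 February 2019 and 12 September 2020.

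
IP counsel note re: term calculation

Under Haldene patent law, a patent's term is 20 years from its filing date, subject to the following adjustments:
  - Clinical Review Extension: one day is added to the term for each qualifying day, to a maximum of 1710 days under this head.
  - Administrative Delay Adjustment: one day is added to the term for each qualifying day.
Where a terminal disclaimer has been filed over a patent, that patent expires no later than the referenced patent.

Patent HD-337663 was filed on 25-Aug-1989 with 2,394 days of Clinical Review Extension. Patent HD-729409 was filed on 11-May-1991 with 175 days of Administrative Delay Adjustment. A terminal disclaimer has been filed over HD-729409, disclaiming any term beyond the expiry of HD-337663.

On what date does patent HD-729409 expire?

November 2, 2011

Natural term of HD-729409:
  Base: filing + 20 years → 11 May 2011.
  Administrative Delay Adjustment: +175 days → 2 November 2011.
Expiry of referenced patent HD-337663:
  Base: filing + 20 years → 25 August 2009.
  Clinical Review Extension: 2394 days claimed exceeds the 1710-day cap, so +1710 days → 1 May 2014.
Terminal disclaimer: HD-729409 expires on the earlier of 2 November 2011 and 1 May 2014.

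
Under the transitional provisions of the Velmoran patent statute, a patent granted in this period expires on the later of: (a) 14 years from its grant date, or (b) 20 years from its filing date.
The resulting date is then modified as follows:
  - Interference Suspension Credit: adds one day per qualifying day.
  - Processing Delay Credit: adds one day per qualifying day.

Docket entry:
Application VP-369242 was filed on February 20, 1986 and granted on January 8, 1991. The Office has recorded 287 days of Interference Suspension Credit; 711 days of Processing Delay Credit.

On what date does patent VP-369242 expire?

2008-11-14

(a) grant + 14 years → 8 January 2005.
(b) filing + 20 years → 20 February 2006.
Later of the two: 20 February 2006.
Interference Suspension Credit: +287 days → 4 December 2006.
Processing Delay Credit: +711 days → 14 November 2008.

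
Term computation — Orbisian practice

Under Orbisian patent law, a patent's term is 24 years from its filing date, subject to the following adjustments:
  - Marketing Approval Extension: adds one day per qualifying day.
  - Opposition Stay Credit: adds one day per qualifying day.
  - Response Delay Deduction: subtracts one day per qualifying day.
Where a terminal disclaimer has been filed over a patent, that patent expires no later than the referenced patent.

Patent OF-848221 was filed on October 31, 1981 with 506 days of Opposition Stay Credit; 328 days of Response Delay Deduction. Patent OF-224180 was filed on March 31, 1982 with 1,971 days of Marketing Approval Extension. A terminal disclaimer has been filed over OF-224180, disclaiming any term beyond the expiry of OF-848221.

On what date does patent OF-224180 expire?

Natural term of OF-224180:
  Base: filing + 24 years → 31 March 2006.
  Marketing Approval Extension: +1971 days → 23 August 2011.
Expiry of referenced patent OF-848221:
  Base: filing + 24 years → 31 October 2005.
  Opposition Stay Credit: +506 days → 21 March 2007.
  Response Delay Deduction: −328 days → 27 April 2006.
Terminal disclaimer: OF-224180 expires on the earlier of 23 August 2011 and 27 April 2006.

April 27, 2006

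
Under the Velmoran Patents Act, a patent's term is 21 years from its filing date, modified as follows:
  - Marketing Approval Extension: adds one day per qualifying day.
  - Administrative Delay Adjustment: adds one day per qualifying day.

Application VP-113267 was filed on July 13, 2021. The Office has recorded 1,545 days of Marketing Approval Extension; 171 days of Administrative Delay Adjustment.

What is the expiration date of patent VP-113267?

Base term: filing date + 21 years → 13 July 2042.
Marketing Approval Extension: +1545 days → 5 October 2046.
Administrative Delay Adjustment: +171 days → 25 March 2047.

2047-03-25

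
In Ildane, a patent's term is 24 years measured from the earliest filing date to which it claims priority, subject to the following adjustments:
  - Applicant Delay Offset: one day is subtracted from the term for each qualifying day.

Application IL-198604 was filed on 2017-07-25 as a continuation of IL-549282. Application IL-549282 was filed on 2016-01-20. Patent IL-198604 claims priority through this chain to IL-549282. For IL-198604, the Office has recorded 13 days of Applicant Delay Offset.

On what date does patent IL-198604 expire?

Earliest priority filing: 20 January 2016.
Base term: 20 January 2016 + 24 years → 20 January 2040.
Applicant Delay Offset: −13 days → 7 January 2040.

2040-01-07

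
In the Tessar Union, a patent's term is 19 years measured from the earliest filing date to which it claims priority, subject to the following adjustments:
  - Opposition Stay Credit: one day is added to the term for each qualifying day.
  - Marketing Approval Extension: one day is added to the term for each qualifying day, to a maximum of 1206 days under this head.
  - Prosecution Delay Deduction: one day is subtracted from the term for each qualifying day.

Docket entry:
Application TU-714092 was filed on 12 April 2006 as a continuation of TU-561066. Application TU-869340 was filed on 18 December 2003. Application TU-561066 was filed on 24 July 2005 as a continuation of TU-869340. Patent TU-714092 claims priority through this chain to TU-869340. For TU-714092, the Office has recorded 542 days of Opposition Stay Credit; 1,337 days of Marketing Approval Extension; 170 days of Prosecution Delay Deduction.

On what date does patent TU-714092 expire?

April 14, 2027

Earliest priority filing: 18 December 2003.
Base term: 18 December 2003 + 19 years → 18 December 2022.
Opposition Stay Credit: +542 days → 12 June 2024.
Marketing Approval Extension: 1337 days claimed exceeds the 1206-day cap, so +1206 days → 1 October 2027.
Prosecution Delay Deduction: −170 days → 14 April 2027.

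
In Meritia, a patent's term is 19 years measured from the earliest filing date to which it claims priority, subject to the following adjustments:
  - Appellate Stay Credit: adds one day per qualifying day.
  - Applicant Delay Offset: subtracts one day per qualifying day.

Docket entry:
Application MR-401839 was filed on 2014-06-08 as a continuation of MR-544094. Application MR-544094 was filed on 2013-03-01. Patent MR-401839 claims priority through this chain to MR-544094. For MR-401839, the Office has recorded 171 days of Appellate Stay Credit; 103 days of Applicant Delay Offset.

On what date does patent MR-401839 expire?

2032-05-08

Earliest priority filing: 1 March 2013.
Base term: 1 March 2013 + 19 years → 1 March 2032.
Appellate Stay Credit: +171 days → 19 August 2032.
Applicant Delay Offset: −103 days → 8 May 2032.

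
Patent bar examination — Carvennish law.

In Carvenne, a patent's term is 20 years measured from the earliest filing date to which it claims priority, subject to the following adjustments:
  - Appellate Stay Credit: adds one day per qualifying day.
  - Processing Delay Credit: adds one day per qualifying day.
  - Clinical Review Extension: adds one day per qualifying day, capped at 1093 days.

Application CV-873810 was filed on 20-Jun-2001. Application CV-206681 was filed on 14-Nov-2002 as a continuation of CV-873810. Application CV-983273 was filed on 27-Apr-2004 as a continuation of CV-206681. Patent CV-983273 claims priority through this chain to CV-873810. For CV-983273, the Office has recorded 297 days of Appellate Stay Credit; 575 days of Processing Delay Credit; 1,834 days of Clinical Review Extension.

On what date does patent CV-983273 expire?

November 6, 2026

Earliest priority filing: 20 June 2001.
Base term: 20 June 2001 + 20 years → 20 June 2021.
Appellate Stay Credit: +297 days → 13 April 2022.
Processing Delay Credit: +575 days → 9 November 2023.
Clinical Review Extension: 1834 days claimed exceeds the 1093-day cap, so +1093 days → 6 November 2026.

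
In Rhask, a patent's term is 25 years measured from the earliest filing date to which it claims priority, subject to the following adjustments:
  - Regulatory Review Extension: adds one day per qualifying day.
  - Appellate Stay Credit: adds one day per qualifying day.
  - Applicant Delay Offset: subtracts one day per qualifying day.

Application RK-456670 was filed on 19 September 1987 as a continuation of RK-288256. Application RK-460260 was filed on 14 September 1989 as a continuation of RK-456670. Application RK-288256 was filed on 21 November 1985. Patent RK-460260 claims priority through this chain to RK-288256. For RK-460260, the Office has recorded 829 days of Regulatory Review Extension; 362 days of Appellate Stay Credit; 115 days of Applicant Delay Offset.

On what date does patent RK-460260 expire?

November 1, 2013

Earliest priority filing: 21 November 1985.
Base term: 21 November 1985 + 25 years → 21 November 2010.
Regulatory Review Extension: +829 days → 27 February 2013.
Appellate Stay Credit: +362 days → 24 February 2014.
Applicant Delay Offset: −115 days → 1 November 2013.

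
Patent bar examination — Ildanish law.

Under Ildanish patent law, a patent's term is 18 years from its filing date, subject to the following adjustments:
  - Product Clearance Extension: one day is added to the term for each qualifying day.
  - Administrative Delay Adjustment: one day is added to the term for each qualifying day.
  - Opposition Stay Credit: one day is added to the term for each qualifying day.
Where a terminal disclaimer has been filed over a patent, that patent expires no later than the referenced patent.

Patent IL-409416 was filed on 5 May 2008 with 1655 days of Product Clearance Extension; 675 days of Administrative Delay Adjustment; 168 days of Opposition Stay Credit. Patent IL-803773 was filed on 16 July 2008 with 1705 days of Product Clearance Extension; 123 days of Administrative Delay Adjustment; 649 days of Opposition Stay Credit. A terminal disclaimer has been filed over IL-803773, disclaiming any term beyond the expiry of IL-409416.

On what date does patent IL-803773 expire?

Natural term of IL-803773:
  Base: filing + 18 years → 16 July 2026.
  Product Clearance Extension: +1705 days → 17 March 2031.
  Administrative Delay Adjustment: +123 days → 18 July 2031.
  Opposition Stay Credit: +649 days → 27 April 2033.
Expiry of referenced patent IL-409416:
  Base: filing + 18 years → 5 May 2026.
  Product Clearance Extension: +1655 days → 15 November 2030.
  Administrative Delay Adjustment: +675 days → 20 September 2032.
  Opposition Stay Credit: +168 days → 7 March 2033.
Terminal disclaimer: IL-803773 expires on the earlier of 27 April 2033 and 7 March 2033.

March 7, 2033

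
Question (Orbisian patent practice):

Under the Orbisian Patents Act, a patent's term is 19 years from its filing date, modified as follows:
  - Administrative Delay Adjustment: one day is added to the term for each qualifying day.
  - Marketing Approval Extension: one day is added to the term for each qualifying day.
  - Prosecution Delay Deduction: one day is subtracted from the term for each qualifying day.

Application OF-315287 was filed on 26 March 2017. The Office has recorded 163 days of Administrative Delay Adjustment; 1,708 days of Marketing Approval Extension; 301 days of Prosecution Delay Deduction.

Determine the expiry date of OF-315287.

2040-07-13

Base term: filing date + 19 years → 26 March 2036.
Administrative Delay Adjustment: +163 days → 5 September 2036.
Marketing Approval Extension: +1708 days → 10 May 2041.
Prosecution Delay Deduction: −301 days → 13 July 2040.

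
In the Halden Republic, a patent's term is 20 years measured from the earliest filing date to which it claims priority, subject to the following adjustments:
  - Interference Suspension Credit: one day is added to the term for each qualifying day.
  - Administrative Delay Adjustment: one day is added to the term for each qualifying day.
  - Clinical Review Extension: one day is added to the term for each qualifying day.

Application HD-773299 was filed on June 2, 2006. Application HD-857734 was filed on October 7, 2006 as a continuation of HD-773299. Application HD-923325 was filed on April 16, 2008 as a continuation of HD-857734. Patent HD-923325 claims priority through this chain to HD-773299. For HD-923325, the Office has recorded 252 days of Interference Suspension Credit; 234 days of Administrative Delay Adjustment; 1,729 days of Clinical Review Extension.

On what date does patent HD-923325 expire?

June 25, 2032

Earliest priority filing: 2 June 2006.
Base term: 2 June 2006 + 20 years → 2 June 2026.
Interference Suspension Credit: +252 days → 9 February 2027.
Administrative Delay Adjustment: +234 days → 1 October 2027.
Clinical Review Extension: +1729 days → 25 June 2032.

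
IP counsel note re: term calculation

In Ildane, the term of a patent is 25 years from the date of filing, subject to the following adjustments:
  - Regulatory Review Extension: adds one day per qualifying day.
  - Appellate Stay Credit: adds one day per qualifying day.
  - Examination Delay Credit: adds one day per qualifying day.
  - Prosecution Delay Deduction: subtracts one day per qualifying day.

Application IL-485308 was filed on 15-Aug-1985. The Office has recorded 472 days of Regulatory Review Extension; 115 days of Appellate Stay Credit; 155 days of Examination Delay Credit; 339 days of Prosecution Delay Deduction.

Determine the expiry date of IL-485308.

2011-09-22

Base term: filing date + 25 years → 15 August 2010.
Regulatory Review Extension: +472 days → 30 November 2011.
Appellate Stay Credit: +115 days → 24 March 2012.
Examination Delay Credit: +155 days → 26 August 2012.
Prosecution Delay Deduction: −339 days → 22 September 2011.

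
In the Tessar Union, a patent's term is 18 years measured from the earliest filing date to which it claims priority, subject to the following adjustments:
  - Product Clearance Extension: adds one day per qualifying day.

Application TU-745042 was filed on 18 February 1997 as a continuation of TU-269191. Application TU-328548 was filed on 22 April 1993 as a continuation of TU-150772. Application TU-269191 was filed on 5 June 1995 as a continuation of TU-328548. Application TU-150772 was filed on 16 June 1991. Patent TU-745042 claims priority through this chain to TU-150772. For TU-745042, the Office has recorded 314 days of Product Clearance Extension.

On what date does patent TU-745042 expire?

April 26, 2010

Earliest priority filing: 16 June 1991.
Base term: 16 June 1991 + 18 years → 16 June 2009.
Product Clearance Extension: +314 days → 26 April 2010.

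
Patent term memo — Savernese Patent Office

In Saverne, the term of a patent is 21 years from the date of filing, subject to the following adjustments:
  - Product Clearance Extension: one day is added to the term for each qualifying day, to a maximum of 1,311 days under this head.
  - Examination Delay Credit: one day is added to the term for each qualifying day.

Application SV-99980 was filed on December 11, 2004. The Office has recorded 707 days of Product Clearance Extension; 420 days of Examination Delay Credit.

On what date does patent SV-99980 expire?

Base term: filing date + 21 years → 11 December 2025.
Product Clearance Extension: 707 days (within the 1311-day cap) → +707 days → 18 November 2027.
Examination Delay Credit: +420 days → 11 January 2029.

January 11, 2029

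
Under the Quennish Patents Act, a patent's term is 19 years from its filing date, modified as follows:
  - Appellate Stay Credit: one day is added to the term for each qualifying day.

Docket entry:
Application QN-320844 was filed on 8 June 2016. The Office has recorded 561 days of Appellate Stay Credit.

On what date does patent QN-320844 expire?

Base term: filing date + 19 years → 8 June 2035.
Appellate Stay Credit: +561 days → 20 December 2036.

December 20, 2036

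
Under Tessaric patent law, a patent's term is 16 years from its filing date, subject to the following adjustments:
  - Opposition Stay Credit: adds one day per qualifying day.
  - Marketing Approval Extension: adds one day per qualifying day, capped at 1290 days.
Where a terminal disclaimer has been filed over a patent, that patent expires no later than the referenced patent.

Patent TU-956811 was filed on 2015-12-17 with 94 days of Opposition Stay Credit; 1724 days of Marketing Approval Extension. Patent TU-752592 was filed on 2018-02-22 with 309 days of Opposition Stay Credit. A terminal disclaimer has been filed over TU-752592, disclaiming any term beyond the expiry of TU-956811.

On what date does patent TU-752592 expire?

Natural term of TU-752592:
  Base: filing + 16 years → 22 February 2034.
  Opposition Stay Credit: +309 days → 28 December 2034.
Expiry of referenced patent TU-956811:
  Base: filing + 16 years → 17 December 2031.
  Opposition Stay Credit: +94 days → 20 March 2032.
  Marketing Approval Extension: 1724 days claimed exceeds the 1290-day cap, so +1290 days → 1 October 2035.
Terminal disclaimer: TU-752592 expires on the earlier of 28 December 2034 and 1 October 2035.

2034-12-28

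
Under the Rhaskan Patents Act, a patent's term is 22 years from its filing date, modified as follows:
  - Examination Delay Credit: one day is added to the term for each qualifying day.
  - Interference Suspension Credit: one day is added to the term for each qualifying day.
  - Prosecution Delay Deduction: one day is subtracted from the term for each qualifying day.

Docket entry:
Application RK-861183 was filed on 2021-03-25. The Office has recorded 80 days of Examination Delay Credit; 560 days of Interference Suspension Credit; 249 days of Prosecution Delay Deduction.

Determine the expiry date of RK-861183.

Base term: filing date + 22 years → 25 March 2043.
Examination Delay Credit: +80 days → 13 June 2043.
Interference Suspension Credit: +560 days → 24 December 2044.
Prosecution Delay Deduction: −249 days → 19 April 2044.

2044-04-19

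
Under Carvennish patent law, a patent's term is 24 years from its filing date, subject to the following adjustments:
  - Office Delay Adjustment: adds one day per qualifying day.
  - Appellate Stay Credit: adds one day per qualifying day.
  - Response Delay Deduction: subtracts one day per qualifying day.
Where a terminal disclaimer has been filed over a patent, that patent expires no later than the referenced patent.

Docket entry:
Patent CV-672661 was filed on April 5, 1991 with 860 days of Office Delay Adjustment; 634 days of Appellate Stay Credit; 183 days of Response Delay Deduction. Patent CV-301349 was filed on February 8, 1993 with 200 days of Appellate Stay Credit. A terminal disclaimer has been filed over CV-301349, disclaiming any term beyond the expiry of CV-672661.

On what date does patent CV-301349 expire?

August 27, 2017

Natural term of CV-301349:
  Base: filing + 24 years → 8 February 2017.
  Appellate Stay Credit: +200 days → 27 August 2017.
Expiry of referenced patent CV-672661:
  Base: filing + 24 years → 5 April 2015.
  Office Delay Adjustment: +860 days → 12 August 2017.
  Appellate Stay Credit: +634 days → 8 May 2019.
  Response Delay Deduction: −183 days → 6 November 2018.
Terminal disclaimer: CV-301349 expires on the earlier of 27 August 2017 and 6 November 2018.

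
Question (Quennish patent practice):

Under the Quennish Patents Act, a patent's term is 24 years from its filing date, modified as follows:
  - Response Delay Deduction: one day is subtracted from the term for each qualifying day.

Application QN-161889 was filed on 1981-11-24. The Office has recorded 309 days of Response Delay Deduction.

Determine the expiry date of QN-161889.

Base term: filing date + 24 years → 24 November 2005.
Response Delay Deduction: −309 days → 19 January 2005.

January 19, 2005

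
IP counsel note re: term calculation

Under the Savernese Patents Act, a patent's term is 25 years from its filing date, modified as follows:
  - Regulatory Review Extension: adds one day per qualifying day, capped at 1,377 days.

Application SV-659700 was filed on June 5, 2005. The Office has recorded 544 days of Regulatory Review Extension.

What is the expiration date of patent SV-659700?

Base term: filing date + 25 years → 5 June 2030.
Regulatory Review Extension: 544 days (within the 1377-day cap) → +544 days → 1 December 2031.

December 1, 2031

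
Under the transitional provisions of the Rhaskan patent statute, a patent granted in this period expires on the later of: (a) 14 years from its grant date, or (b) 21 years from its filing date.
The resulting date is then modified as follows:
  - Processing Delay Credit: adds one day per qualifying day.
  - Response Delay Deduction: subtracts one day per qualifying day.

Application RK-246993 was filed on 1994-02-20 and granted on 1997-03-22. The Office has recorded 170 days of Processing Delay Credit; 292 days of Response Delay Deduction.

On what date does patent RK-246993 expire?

2014-10-21

(a) grant + 14 years → 22 March 2011.
(b) filing + 21 years → 20 February 2015.
Later of the two: 20 February 2015.
Processing Delay Credit: +170 days → 9 August 2015.
Response Delay Deduction: −292 days → 21 October 2014.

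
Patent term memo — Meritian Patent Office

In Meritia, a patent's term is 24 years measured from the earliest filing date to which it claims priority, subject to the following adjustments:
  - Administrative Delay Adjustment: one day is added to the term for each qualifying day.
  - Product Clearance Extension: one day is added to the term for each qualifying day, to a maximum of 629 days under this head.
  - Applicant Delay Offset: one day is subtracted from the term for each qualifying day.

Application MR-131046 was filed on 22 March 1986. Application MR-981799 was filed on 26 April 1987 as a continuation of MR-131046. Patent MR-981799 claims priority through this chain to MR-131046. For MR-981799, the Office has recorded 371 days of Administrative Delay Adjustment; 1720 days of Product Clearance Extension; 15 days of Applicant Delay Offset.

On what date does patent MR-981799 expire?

Earliest priority filing: 22 March 1986.
Base term: 22 March 1986 + 24 years → 22 March 2010.
Administrative Delay Adjustment: +371 days → 28 March 2011.
Product Clearance Extension: 1720 days claimed exceeds the 629-day cap, so +629 days → 16 December 2012.
Applicant Delay Offset: −15 days → 1 December 2012.

December 1, 2012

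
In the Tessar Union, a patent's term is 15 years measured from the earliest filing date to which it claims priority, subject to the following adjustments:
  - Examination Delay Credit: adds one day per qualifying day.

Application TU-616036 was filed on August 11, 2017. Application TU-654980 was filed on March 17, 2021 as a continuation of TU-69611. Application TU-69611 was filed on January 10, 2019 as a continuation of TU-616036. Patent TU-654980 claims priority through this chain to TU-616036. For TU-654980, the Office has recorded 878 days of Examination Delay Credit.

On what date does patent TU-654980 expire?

Earliest priority filing: 11 August 2017.
Base term: 11 August 2017 + 15 years → 11 August 2032.
Examination Delay Credit: +878 days → 6 January 2035.

January 6, 2035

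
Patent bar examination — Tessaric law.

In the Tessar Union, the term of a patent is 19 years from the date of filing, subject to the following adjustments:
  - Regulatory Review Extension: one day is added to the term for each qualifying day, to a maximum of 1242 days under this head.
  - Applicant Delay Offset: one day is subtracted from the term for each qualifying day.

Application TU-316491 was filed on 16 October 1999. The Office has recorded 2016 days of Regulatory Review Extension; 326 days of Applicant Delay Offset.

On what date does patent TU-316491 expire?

2021-04-19

Base term: filing date + 19 years → 16 October 2018.
Regulatory Review Extension: 2016 days claimed exceeds the 1242-day cap, so +1242 days → 11 March 2022.
Applicant Delay Offset: −326 days → 19 April 2021.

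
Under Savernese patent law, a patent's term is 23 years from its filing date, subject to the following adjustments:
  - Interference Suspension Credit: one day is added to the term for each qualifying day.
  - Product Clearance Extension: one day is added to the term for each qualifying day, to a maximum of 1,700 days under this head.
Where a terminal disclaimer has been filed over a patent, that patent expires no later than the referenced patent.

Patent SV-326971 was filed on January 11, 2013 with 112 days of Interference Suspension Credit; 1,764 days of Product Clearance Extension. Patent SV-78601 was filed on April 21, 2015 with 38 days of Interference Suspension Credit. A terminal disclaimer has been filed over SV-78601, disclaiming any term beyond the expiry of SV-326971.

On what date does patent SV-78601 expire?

May 29, 2038

Natural term of SV-78601:
  Base: filing + 23 years → 21 April 2038.
  Interference Suspension Credit: +38 days → 29 May 2038.
Expiry of referenced patent SV-326971:
  Base: filing + 23 years → 11 January 2036.
  Interference Suspension Credit: +112 days → 2 May 2036.
  Product Clearance Extension: 1764 days claimed exceeds the 1700-day cap, so +1700 days → 27 December 2040.
Terminal disclaimer: SV-78601 expires on the earlier of 29 May 2038 and 27 December 2040.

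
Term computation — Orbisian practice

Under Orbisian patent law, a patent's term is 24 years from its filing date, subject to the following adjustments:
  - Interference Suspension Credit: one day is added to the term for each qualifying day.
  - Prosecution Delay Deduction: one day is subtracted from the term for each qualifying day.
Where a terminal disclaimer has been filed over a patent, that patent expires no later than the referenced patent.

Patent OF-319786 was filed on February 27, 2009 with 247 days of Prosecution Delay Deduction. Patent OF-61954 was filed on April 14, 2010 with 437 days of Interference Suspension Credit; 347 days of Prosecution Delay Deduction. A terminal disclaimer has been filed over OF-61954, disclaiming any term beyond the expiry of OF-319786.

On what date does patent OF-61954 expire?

Natural term of OF-61954:
  Base: filing + 24 years → 14 April 2034.
  Interference Suspension Credit: +437 days → 25 June 2035.
  Prosecution Delay Deduction: −347 days → 13 July 2034.
Expiry of referenced patent OF-319786:
  Base: filing + 24 years → 27 February 2033.
  Prosecution Delay Deduction: −247 days → 25 June 2032.
Terminal disclaimer: OF-61954 expires on the earlier of 13 July 2034 and 25 June 2032.

June 25, 2032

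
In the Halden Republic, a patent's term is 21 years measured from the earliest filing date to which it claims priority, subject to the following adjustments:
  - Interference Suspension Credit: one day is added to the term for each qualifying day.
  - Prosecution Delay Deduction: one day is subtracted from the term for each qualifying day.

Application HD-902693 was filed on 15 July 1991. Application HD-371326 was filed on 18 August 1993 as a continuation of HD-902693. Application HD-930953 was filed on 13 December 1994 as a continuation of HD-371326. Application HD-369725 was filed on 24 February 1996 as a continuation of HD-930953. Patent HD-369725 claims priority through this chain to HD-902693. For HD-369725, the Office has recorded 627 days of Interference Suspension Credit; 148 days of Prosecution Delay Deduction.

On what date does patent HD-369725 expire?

2013-11-06

Earliest priority filing: 15 July 1991.
Base term: 15 July 1991 + 21 years → 15 July 2012.
Interference Suspension Credit: +627 days → 3 April 2014.
Prosecution Delay Deduction: −148 days → 6 November 2013.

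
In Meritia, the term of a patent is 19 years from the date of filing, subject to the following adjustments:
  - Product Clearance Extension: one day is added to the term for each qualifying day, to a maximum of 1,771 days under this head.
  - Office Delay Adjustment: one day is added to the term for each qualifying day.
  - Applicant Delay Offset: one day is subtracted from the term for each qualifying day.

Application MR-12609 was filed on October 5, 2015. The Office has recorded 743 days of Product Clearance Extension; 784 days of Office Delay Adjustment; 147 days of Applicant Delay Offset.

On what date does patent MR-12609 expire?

2038-07-16

Base term: filing date + 19 years → 5 October 2034.
Product Clearance Extension: 743 days (within the 1771-day cap) → +743 days → 17 October 2036.
Office Delay Adjustment: +784 days → 10 December 2038.
Applicant Delay Offset: −147 days → 16 July 2038.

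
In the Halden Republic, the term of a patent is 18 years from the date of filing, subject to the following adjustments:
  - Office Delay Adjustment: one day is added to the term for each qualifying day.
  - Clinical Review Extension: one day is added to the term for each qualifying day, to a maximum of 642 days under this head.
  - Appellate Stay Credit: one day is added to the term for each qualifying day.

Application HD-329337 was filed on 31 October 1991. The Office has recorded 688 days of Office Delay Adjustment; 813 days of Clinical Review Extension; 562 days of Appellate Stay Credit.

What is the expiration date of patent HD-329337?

Base term: filing date + 18 years → 31 October 2009.
Office Delay Adjustment: +688 days → 19 September 2011.
Clinical Review Extension: 813 days claimed exceeds the 642-day cap, so +642 days → 22 June 2013.
Appellate Stay Credit: +562 days → 5 January 2015.

January 5, 2015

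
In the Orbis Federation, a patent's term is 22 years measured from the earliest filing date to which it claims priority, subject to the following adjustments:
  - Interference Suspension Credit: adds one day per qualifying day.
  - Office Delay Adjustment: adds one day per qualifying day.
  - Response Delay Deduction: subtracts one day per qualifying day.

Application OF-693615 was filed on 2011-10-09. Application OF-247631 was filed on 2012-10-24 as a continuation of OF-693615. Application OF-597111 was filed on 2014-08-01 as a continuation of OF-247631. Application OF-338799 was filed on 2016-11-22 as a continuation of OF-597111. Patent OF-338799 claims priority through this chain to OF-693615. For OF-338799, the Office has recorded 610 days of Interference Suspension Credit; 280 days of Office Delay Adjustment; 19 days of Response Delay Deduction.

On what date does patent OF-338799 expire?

February 27, 2036

Earliest priority filing: 9 October 2011.
Base term: 9 October 2011 + 22 years → 9 October 2033.
Interference Suspension Credit: +610 days → 11 June 2035.
Office Delay Adjustment: +280 days → 17 March 2036.
Response Delay Deduction: −19 days → 27 February 2036.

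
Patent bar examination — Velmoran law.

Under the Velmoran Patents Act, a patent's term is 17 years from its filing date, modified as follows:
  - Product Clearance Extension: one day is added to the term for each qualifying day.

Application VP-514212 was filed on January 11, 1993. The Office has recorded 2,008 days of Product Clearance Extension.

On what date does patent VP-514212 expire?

2015-07-12

Base term: filing date + 17 years → 11 January 2010.
Product Clearance Extension: +2008 days → 12 July 2015.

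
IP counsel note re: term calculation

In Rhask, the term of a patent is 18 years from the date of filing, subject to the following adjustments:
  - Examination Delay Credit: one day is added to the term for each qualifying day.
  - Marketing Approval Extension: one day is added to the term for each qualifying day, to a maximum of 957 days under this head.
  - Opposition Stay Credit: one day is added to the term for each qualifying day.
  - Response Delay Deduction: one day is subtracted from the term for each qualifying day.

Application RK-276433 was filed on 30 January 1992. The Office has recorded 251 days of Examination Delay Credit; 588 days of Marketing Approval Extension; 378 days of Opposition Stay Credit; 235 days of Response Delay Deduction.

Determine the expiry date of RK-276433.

Base term: filing date + 18 years → 30 January 2010.
Examination Delay Credit: +251 days → 8 October 2010.
Marketing Approval Extension: 588 days (within the 957-day cap) → +588 days → 18 May 2012.
Opposition Stay Credit: +378 days → 31 May 2013.
Response Delay Deduction: −235 days → 8 October 2012.

October 8, 2012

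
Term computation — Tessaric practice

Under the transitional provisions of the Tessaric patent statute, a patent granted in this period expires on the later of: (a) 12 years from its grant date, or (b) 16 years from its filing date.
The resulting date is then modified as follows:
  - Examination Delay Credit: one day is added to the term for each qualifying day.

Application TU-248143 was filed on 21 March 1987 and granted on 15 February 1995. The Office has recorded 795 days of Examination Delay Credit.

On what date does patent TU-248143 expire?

2009-04-20

(a) grant + 12 years → 15 February 2007.
(b) filing + 16 years → 21 March 2003.
Later of the two: 15 February 2007.
Examination Delay Credit: +795 days → 20 April 2009.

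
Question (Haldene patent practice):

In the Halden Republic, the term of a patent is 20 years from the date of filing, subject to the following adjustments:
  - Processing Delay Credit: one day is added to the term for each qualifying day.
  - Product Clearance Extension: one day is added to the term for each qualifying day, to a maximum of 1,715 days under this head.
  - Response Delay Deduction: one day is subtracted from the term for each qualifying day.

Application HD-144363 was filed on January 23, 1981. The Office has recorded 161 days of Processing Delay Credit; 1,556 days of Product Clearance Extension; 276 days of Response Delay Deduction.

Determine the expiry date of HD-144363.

2005-01-03

Base term: filing date + 20 years → 23 January 2001.
Processing Delay Credit: +161 days → 3 July 2001.
Product Clearance Extension: 1556 days (within the 1715-day cap) → +1556 days → 6 October 2005.
Response Delay Deduction: −276 days → 3 January 2005.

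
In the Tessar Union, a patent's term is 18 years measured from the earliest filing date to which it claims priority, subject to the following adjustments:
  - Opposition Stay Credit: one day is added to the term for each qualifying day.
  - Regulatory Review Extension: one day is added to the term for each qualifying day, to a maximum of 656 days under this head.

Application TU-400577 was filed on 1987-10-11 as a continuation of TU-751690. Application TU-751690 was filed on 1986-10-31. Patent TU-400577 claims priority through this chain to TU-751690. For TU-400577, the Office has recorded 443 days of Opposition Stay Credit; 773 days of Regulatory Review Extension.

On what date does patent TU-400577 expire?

November 4, 2007

Earliest priority filing: 31 October 1986.
Base term: 31 October 1986 + 18 years → 31 October 2004.
Opposition Stay Credit: +443 days → 17 January 2006.
Regulatory Review Extension: 773 days claimed exceeds the 656-day cap, so +656 days → 4 November 2007.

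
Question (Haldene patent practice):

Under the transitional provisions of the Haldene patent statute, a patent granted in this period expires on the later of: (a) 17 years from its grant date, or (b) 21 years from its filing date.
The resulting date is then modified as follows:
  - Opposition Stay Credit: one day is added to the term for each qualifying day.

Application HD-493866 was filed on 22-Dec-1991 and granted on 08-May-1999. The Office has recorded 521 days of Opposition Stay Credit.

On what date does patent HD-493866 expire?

(a) grant + 17 years → 8 May 2016.
(b) filing + 21 years → 22 December 2012.
Later of the two: 8 May 2016.
Opposition Stay Credit: +521 days → 11 October 2017.

2017-10-11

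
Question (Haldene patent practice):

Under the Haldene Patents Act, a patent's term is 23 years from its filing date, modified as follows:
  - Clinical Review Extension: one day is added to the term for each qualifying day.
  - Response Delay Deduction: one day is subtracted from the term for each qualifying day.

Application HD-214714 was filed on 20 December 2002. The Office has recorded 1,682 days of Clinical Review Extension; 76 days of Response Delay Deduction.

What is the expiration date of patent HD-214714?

Base term: filing date + 23 years → 20 December 2025.
Clinical Review Extension: +1682 days → 29 July 2030.
Response Delay Deduction: −76 days → 14 May 2030.

May 14, 2030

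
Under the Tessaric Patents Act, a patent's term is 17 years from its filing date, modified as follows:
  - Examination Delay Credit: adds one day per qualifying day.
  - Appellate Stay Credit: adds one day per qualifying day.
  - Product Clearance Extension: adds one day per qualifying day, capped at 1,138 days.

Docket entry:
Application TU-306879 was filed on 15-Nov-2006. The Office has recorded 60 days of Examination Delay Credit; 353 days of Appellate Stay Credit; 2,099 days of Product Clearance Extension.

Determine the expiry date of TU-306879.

Base term: filing date + 17 years → 15 November 2023.
Examination Delay Credit: +60 days → 14 January 2024.
Appellate Stay Credit: +353 days → 1 January 2025.
Product Clearance Extension: 2099 days claimed exceeds the 1138-day cap, so +1138 days → 13 February 2028.

2028-02-13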